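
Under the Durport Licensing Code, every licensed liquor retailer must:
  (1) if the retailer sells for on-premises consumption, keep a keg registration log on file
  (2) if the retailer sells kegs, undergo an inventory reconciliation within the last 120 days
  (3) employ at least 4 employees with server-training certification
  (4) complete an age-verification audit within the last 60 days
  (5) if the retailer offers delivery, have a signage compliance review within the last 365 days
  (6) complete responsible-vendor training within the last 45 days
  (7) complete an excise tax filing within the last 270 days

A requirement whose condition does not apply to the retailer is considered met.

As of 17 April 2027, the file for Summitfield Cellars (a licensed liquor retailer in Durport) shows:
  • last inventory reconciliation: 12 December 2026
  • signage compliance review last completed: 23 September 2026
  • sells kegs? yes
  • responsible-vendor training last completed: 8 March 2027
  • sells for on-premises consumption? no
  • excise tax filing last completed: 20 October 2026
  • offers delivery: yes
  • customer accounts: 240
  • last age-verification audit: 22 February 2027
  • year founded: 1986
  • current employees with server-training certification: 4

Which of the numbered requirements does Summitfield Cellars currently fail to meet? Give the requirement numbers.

1. condition 'sells for on-premises consumption' does not hold → requirement n/a → met
2. condition 'sells kegs' holds; inventory reconciliation 126 days ago vs limit 120 → not met
3. employees with server-training certification 4 ≥ 4 → met
4. age-verification audit 54 days ago vs limit 60 → met
5. condition 'offers delivery' holds; signage compliance review 206 days ago vs limit 365 → met
6. responsible-vendor training 40 days ago vs limit 45 → met
7. excise tax filing 179 days ago vs limit 270 → met
Not met: 2

2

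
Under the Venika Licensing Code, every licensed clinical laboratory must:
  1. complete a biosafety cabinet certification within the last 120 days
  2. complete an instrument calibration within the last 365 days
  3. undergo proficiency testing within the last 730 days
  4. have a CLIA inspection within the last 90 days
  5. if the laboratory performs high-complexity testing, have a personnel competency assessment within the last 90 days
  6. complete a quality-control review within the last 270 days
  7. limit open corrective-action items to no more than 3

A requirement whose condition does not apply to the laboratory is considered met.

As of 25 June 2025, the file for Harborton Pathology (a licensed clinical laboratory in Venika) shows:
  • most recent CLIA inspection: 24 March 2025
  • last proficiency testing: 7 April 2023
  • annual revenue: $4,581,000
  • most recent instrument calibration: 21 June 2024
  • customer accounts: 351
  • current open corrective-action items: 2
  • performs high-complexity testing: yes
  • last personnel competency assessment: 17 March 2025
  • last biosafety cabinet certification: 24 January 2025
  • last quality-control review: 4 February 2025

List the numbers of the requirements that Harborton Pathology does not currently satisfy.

1, 2, 3, 4, 5

1. biosafety cabinet certification 152 days ago vs limit 120 → not met
2. instrument calibration 369 days ago vs limit 365 → not met
3. proficiency testing 810 days ago vs limit 730 → not met
4. CLIA inspection 93 days ago vs limit 90 → not met
5. condition 'performs high-complexity testing' holds; personnel competency assessment 100 days ago vs limit 90 → not met
6. quality-control review 141 days ago vs limit 270 → met
7. open corrective-action items 2 ≤ 3 → met
Not met: 1, 2, 3, 4, 5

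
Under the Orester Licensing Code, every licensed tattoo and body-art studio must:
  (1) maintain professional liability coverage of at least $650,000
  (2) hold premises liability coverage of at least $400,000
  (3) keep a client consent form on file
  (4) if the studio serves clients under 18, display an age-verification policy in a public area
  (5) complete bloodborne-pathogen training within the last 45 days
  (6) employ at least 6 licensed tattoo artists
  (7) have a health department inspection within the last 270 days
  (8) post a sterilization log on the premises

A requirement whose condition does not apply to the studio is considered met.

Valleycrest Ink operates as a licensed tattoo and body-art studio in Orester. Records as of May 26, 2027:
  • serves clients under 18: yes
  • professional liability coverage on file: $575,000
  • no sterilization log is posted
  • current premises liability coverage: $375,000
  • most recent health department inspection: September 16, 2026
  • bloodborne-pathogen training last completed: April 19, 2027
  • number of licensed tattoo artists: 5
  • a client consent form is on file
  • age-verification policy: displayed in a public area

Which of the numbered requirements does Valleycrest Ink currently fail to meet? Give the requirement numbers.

1, 2, 6, 8

1. professional liability coverage $575,000 < $650,000 → not met
2. premises liability coverage $375,000 < $400,000 → not met
3. client consent form present → met
4. condition 'serves clients under 18' holds; age-verification policy present → met
5. bloodborne-pathogen training 37 days ago vs limit 45 → met
6. licensed tattoo artists 5 < 6 → not met
7. health department inspection 252 days ago vs limit 270 → met
8. sterilization log absent → not met
Not met: 1, 2, 6, 8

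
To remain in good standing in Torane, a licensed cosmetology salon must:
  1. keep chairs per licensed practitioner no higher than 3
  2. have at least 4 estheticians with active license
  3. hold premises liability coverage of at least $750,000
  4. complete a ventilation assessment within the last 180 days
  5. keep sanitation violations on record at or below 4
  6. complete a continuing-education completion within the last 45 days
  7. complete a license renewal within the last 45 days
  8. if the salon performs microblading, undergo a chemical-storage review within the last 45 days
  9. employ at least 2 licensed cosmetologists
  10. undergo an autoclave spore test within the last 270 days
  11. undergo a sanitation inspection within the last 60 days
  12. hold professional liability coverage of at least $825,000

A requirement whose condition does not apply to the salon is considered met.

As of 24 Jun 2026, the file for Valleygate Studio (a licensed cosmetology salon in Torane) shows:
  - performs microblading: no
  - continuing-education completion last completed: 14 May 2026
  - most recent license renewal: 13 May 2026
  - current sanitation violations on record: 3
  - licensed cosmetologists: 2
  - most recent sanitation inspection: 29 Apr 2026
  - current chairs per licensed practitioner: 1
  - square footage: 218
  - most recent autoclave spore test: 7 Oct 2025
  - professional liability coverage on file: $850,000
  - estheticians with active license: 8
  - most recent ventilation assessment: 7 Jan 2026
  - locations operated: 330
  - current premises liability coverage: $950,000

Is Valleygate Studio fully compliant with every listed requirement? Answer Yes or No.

1. chairs per licensed practitioner 1 ≤ 3 → met
2. estheticians with active license 8 ≥ 4 → met
3. premises liability coverage $950,000 ≥ $750,000 → met
4. ventilation assessment 168 days ago vs limit 180 → met
5. sanitation violations on record 3 ≤ 4 → met
6. continuing-education completion 41 days ago vs limit 45 → met
7. license renewal 42 days ago vs limit 45 → met
8. condition 'performs microblading' does not hold → requirement n/a → met
9. licensed cosmetologists 2 ≥ 2 → met
10. autoclave spore test 260 days ago vs limit 270 → met
11. sanitation inspection 56 days ago vs limit 60 → met
12. professional liability coverage $850,000 ≥ $825,000 → met
All met.

Yes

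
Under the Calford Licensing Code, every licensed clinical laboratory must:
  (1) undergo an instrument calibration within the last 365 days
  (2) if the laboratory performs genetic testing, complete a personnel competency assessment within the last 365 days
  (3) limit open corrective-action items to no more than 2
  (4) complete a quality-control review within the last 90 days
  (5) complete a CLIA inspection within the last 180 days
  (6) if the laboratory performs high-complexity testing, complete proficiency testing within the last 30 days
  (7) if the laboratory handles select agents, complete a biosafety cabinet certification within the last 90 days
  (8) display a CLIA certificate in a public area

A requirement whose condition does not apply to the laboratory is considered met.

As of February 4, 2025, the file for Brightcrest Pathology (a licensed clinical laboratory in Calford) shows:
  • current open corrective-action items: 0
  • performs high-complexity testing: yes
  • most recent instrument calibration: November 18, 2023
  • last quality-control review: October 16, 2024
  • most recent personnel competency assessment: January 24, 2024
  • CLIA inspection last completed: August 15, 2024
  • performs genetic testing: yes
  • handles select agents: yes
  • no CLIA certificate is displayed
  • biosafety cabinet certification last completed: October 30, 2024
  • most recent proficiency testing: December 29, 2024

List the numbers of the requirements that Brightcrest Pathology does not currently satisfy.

1. instrument calibration 444 days ago vs limit 365 → not met
2. condition 'performs genetic testing' holds; personnel competency assessment 377 days ago vs limit 365 → not met
3. open corrective-action items 0 ≤ 2 → met
4. quality-control review 111 days ago vs limit 90 → not met
5. CLIA inspection 173 days ago vs limit 180 → met
6. condition 'performs high-complexity testing' holds; proficiency testing 37 days ago vs limit 30 → not met
7. condition 'handles select agents' holds; biosafety cabinet certification 97 days ago vs limit 90 → not met
8. CLIA certificate absent → not met
Not met: 1, 2, 4, 6, 7, 8

1, 2, 4, 6, 7, 8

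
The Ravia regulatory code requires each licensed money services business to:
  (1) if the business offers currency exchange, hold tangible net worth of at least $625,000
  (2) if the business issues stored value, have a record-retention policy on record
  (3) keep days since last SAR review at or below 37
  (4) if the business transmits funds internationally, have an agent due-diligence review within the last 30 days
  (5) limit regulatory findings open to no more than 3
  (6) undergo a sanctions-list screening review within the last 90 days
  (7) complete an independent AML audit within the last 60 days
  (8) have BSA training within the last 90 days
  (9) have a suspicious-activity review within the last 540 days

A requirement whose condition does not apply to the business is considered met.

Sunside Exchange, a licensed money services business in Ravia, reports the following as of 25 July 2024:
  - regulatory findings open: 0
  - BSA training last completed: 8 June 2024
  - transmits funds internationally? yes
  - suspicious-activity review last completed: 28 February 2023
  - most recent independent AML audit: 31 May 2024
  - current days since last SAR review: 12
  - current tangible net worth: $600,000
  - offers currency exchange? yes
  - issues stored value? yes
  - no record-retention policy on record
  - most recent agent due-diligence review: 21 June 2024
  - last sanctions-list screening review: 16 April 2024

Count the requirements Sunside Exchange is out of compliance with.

4

1. condition 'offers currency exchange' holds; tangible net worth $600,000 < $625,000 → not met
2. condition 'issues stored value' holds; record-retention policy absent → not met
3. days since last SAR review 12 ≤ 37 → met
4. condition 'transmits funds internationally' holds; agent due-diligence review 34 days ago vs limit 30 → not met
5. regulatory findings open 0 ≤ 3 → met
6. sanctions-list screening review 100 days ago vs limit 90 → not met
7. independent AML audit 55 days ago vs limit 60 → met
8. BSA training 47 days ago vs limit 90 → met
9. suspicious-activity review 513 days ago vs limit 540 → met
Not met: 4 of 9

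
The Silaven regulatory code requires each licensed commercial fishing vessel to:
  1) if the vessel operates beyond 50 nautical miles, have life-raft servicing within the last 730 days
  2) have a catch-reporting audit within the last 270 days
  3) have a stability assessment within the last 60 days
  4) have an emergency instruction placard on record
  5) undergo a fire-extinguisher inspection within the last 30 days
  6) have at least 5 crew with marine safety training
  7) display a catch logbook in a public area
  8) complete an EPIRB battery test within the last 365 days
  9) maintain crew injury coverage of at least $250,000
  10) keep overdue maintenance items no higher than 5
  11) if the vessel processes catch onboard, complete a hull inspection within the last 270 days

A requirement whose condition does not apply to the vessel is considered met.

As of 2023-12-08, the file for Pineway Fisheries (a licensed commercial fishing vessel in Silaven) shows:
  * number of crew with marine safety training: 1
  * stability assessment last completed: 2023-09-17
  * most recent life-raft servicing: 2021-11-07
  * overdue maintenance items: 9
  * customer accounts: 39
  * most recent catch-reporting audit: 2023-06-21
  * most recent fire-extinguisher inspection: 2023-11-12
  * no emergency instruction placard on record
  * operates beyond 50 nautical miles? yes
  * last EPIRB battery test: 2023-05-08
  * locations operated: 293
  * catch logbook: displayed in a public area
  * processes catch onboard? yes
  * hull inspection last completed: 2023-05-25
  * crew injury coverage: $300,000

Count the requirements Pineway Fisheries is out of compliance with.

1. condition 'operates beyond 50 nautical miles' holds; life-raft servicing 761 days ago vs limit 730 → not met
2. catch-reporting audit 170 days ago vs limit 270 → met
3. stability assessment 82 days ago vs limit 60 → not met
4. emergency instruction placard absent → not met
5. fire-extinguisher inspection 26 days ago vs limit 30 → met
6. crew with marine safety training 1 < 5 → not met
7. catch logbook present → met
8. EPIRB battery test 214 days ago vs limit 365 → met
9. crew injury coverage $300,000 ≥ $250,000 → met
10. overdue maintenance items 9 > 5 → not met
11. condition 'processes catch onboard' holds; hull inspection 197 days ago vs limit 270 → met
Not met: 5 of 11

5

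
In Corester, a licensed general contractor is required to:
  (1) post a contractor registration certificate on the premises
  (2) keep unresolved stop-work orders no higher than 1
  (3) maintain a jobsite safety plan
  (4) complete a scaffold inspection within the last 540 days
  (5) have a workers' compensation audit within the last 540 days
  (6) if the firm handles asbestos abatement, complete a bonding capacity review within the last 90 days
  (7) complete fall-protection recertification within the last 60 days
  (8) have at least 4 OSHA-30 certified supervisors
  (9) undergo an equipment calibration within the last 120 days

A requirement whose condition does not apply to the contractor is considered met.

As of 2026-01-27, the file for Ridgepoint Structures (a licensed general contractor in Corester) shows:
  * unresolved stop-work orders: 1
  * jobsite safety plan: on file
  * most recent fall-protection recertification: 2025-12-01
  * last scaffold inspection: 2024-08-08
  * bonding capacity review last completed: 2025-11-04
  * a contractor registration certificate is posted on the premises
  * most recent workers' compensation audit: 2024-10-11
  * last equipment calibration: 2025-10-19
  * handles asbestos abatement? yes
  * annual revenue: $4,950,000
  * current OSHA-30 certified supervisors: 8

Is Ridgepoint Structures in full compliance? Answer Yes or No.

1. contractor registration certificate present → met
2. unresolved stop-work orders 1 ≤ 1 → met
3. jobsite safety plan present → met
4. scaffold inspection 537 days ago vs limit 540 → met
5. workers' compensation audit 473 days ago vs limit 540 → met
6. condition 'handles asbestos abatement' holds; bonding capacity review 84 days ago vs limit 90 → met
7. fall-protection recertification 57 days ago vs limit 60 → met
8. OSHA-30 certified supervisors 8 ≥ 4 → met
9. equipment calibration 100 days ago vs limit 120 → met
All met.

Yes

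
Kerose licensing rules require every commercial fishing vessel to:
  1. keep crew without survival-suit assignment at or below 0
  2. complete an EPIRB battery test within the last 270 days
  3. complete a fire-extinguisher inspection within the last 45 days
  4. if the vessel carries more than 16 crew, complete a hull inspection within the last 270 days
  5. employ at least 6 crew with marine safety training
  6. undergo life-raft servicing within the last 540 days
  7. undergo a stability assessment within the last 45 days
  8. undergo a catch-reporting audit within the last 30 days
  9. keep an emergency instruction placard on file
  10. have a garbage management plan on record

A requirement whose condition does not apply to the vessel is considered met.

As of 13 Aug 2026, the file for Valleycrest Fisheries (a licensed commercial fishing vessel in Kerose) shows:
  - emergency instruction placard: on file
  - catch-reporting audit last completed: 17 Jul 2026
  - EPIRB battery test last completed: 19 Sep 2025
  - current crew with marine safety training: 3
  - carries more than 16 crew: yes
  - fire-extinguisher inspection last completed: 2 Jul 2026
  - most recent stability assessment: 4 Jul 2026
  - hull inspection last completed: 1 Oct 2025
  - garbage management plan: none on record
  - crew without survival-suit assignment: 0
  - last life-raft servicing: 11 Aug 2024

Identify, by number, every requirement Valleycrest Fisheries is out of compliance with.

2, 4, 5, 6, 10

1. crew without survival-suit assignment 0 ≤ 0 → met
2. EPIRB battery test 328 days ago vs limit 270 → not met
3. fire-extinguisher inspection 42 days ago vs limit 45 → met
4. condition 'carries more than 16 crew' holds; hull inspection 316 days ago vs limit 270 → not met
5. crew with marine safety training 3 < 6 → not met
6. life-raft servicing 732 days ago vs limit 540 → not met
7. stability assessment 40 days ago vs limit 45 → met
8. catch-reporting audit 27 days ago vs limit 30 → met
9. emergency instruction placard present → met
10. garbage management plan absent → not met
Not met: 2, 4, 5, 6, 10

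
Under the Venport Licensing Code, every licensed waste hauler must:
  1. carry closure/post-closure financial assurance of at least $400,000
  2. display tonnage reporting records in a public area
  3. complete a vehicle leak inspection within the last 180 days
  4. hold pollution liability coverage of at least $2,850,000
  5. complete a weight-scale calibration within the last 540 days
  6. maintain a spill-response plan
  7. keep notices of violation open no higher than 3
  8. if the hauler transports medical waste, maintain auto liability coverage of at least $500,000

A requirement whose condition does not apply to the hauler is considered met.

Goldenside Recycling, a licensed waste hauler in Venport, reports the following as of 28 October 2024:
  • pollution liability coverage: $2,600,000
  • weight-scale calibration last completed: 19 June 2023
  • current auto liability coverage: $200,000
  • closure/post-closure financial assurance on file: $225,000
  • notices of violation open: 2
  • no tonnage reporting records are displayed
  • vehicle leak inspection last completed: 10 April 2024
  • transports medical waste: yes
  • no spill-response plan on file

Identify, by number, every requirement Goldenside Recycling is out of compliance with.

1. closure/post-closure financial assurance $225,000 < $400,000 → not met
2. tonnage reporting records absent → not met
3. vehicle leak inspection 201 days ago vs limit 180 → not met
4. pollution liability coverage $2,600,000 < $2,850,000 → not met
5. weight-scale calibration 497 days ago vs limit 540 → met
6. spill-response plan absent → not met
7. notices of violation open 2 ≤ 3 → met
8. condition 'transports medical waste' holds; auto liability coverage $200,000 < $500,000 → not met
Not met: 1, 2, 3, 4, 6, 8

1, 2, 3, 4, 6, 8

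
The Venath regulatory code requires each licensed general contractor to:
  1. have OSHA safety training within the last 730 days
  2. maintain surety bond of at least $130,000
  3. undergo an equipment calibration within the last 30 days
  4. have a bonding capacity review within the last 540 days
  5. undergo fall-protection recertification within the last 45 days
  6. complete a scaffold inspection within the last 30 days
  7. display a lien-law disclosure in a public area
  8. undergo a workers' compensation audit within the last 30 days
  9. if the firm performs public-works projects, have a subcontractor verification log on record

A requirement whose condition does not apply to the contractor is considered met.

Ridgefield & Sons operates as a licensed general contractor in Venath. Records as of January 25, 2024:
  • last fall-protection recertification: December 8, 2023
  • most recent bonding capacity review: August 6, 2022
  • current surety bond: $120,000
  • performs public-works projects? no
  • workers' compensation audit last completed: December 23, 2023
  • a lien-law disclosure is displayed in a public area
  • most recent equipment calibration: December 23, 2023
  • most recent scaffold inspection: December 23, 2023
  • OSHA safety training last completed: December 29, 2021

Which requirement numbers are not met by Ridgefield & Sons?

1. OSHA safety training 757 days ago vs limit 730 → not met
2. surety bond $120,000 < $130,000 → not met
3. equipment calibration 33 days ago vs limit 30 → not met
4. bonding capacity review 537 days ago vs limit 540 → met
5. fall-protection recertification 48 days ago vs limit 45 → not met
6. scaffold inspection 33 days ago vs limit 30 → not met
7. lien-law disclosure present → met
8. workers' compensation audit 33 days ago vs limit 30 → not met
9. condition 'performs public-works projects' does not hold → requirement n/a → met
Not met: 1, 2, 3, 5, 6, 8

1, 2, 3, 5, 6, 8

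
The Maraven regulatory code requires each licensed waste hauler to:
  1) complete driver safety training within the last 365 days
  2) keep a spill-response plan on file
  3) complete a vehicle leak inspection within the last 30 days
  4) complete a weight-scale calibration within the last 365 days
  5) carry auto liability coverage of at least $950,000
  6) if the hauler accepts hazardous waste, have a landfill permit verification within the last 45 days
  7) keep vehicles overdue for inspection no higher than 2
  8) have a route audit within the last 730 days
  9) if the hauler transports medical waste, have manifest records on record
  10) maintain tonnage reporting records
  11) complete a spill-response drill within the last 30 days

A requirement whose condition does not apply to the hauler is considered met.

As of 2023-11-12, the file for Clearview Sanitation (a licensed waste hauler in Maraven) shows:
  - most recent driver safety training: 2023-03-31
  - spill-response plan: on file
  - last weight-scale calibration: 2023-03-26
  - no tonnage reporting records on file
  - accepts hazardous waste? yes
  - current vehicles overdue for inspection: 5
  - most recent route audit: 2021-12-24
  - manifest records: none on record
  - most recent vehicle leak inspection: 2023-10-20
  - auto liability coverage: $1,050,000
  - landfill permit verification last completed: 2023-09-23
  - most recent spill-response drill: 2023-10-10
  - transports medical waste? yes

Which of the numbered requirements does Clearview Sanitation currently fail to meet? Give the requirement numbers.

1. driver safety training 226 days ago vs limit 365 → met
2. spill-response plan present → met
3. vehicle leak inspection 23 days ago vs limit 30 → met
4. weight-scale calibration 231 days ago vs limit 365 → met
5. auto liability coverage $1,050,000 ≥ $950,000 → met
6. condition 'accepts hazardous waste' holds; landfill permit verification 50 days ago vs limit 45 → not met
7. vehicles overdue for inspection 5 > 2 → not met
8. route audit 688 days ago vs limit 730 → met
9. condition 'transports medical waste' holds; manifest records absent → not met
10. tonnage reporting records absent → not met
11. spill-response drill 33 days ago vs limit 30 → not met
Not met: 6, 7, 9, 10, 11

6, 7, 9, 10, 11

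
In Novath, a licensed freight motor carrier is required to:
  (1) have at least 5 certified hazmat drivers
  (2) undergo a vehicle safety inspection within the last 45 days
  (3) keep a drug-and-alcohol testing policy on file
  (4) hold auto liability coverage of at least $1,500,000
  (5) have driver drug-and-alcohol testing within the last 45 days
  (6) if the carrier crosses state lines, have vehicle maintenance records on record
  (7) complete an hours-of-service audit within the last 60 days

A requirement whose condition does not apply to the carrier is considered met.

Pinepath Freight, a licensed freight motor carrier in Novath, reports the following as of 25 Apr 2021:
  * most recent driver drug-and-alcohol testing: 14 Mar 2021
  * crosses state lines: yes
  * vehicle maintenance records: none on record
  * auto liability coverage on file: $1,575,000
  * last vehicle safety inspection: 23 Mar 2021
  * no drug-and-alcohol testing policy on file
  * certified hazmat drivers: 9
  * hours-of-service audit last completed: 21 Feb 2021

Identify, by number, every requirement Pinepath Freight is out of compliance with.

3, 6, 7

1. certified hazmat drivers 9 ≥ 5 → met
2. vehicle safety inspection 33 days ago vs limit 45 → met
3. drug-and-alcohol testing policy absent → not met
4. auto liability coverage $1,575,000 ≥ $1,500,000 → met
5. driver drug-and-alcohol testing 42 days ago vs limit 45 → met
6. condition 'crosses state lines' holds; vehicle maintenance records absent → not met
7. hours-of-service audit 63 days ago vs limit 60 → not met
Not met: 3, 6, 7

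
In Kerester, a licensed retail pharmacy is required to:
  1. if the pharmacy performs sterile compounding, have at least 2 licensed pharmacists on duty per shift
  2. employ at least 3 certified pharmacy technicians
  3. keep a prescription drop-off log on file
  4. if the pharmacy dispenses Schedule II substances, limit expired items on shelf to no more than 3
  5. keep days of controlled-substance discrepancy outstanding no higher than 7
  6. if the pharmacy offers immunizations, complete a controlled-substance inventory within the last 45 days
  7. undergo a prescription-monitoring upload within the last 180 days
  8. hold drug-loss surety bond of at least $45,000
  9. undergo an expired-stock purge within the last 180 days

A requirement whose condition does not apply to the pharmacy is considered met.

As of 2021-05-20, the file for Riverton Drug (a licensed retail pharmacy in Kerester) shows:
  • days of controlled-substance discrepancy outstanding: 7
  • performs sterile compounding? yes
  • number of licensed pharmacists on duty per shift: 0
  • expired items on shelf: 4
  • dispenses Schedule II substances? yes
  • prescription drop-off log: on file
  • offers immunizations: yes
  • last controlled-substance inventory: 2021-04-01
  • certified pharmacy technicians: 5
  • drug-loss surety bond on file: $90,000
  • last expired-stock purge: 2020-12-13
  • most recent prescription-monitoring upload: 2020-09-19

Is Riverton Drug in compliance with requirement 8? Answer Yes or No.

8. drug-loss surety bond $90,000 ≥ $45,000 → met

Yes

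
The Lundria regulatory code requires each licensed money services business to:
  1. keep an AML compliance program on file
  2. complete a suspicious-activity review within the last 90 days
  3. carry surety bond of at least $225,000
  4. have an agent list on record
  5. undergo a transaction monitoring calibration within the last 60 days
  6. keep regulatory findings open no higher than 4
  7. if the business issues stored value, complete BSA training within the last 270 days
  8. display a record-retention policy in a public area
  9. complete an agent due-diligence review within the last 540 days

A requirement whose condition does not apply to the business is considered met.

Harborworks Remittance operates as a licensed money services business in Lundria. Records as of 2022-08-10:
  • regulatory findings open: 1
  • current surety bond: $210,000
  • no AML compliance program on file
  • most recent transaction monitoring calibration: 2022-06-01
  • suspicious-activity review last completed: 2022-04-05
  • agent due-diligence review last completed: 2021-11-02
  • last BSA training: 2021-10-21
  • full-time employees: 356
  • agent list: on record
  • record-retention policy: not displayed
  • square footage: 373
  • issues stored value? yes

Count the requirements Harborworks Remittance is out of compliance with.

6

1. AML compliance program absent → not met
2. suspicious-activity review 127 days ago vs limit 90 → not met
3. surety bond $210,000 < $225,000 → not met
4. agent list present → met
5. transaction monitoring calibration 70 days ago vs limit 60 → not met
6. regulatory findings open 1 ≤ 4 → met
7. condition 'issues stored value' holds; BSA training 293 days ago vs limit 270 → not met
8. record-retention policy absent → not met
9. agent due-diligence review 281 days ago vs limit 540 → met
Not met: 6 of 9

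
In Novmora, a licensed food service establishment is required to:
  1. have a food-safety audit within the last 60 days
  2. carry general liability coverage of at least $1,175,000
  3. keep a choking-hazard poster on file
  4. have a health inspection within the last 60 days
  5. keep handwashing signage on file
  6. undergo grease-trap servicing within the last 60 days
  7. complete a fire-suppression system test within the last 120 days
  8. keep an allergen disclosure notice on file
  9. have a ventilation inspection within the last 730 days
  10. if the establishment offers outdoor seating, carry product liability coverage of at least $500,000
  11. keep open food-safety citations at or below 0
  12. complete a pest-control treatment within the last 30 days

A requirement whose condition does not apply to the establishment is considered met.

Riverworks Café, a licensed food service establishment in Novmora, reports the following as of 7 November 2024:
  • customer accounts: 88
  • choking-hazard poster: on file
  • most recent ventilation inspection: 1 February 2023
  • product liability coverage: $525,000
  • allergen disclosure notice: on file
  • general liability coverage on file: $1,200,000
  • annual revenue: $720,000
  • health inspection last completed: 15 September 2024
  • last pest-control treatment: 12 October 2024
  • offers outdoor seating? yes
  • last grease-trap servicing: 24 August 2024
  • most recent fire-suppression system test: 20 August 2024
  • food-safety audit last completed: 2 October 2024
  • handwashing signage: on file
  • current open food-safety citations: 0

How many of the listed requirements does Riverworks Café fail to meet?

1. food-safety audit 36 days ago vs limit 60 → met
2. general liability coverage $1,200,000 ≥ $1,175,000 → met
3. choking-hazard poster present → met
4. health inspection 53 days ago vs limit 60 → met
5. handwashing signage present → met
6. grease-trap servicing 75 days ago vs limit 60 → not met
7. fire-suppression system test 79 days ago vs limit 120 → met
8. allergen disclosure notice present → met
9. ventilation inspection 645 days ago vs limit 730 → met
10. condition 'offers outdoor seating' holds; product liability coverage $525,000 ≥ $500,000 → met
11. open food-safety citations 0 ≤ 0 → met
12. pest-control treatment 26 days ago vs limit 30 → met
Not met: 1 of 12

1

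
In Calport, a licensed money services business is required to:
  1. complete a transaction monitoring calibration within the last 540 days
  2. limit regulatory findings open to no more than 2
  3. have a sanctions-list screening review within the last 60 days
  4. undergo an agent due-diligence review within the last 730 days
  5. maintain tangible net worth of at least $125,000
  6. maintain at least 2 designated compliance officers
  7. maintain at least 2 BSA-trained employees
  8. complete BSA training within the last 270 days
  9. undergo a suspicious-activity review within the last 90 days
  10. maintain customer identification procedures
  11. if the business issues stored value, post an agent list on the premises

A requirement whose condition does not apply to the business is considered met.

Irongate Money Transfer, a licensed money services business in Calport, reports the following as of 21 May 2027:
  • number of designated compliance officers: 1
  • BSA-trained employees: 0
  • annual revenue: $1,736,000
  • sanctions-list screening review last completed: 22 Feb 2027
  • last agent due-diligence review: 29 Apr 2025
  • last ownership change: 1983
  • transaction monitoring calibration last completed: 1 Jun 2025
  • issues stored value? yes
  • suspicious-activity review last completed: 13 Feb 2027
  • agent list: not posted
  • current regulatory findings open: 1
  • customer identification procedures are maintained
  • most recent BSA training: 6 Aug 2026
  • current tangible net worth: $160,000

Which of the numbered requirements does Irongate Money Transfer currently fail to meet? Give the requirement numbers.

1. transaction monitoring calibration 719 days ago vs limit 540 → not met
2. regulatory findings open 1 ≤ 2 → met
3. sanctions-list screening review 88 days ago vs limit 60 → not met
4. agent due-diligence review 752 days ago vs limit 730 → not met
5. tangible net worth $160,000 ≥ $125,000 → met
6. designated compliance officers 1 < 2 → not met
7. BSA-trained employees 0 < 2 → not met
8. BSA training 288 days ago vs limit 270 → not met
9. suspicious-activity review 97 days ago vs limit 90 → not met
10. customer identification procedures present → met
11. condition 'issues stored value' holds; agent list absent → not met
Not met: 1, 3, 4, 6, 7, 8, 9, 11

1, 3, 4, 6, 7, 8, 9, 11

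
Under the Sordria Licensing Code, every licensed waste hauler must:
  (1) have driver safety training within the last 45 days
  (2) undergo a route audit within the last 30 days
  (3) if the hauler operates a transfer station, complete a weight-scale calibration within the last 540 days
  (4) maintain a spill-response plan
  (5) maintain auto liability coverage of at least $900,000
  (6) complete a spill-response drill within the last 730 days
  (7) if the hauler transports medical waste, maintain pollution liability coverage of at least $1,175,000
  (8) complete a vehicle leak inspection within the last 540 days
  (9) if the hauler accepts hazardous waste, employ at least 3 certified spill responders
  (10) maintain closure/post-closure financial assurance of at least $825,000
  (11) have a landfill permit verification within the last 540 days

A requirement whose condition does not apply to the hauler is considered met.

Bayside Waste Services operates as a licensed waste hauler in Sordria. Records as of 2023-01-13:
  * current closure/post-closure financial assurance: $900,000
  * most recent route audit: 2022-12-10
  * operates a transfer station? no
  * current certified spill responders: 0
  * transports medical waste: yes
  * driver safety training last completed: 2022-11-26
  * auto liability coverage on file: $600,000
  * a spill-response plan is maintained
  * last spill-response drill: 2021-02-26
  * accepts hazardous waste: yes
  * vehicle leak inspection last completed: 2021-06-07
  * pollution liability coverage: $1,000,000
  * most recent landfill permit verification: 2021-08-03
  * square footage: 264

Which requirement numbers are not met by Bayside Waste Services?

1. driver safety training 48 days ago vs limit 45 → not met
2. route audit 34 days ago vs limit 30 → not met
3. condition 'operates a transfer station' does not hold → requirement n/a → met
4. spill-response plan present → met
5. auto liability coverage $600,000 < $900,000 → not met
6. spill-response drill 686 days ago vs limit 730 → met
7. condition 'transports medical waste' holds; pollution liability coverage $1,000,000 < $1,175,000 → not met
8. vehicle leak inspection 585 days ago vs limit 540 → not met
9. condition 'accepts hazardous waste' holds; certified spill responders 0 < 3 → not met
10. closure/post-closure financial assurance $900,000 ≥ $825,000 → met
11. landfill permit verification 528 days ago vs limit 540 → met
Not met: 1, 2, 5, 7, 8, 9

1, 2, 5, 7, 8, 9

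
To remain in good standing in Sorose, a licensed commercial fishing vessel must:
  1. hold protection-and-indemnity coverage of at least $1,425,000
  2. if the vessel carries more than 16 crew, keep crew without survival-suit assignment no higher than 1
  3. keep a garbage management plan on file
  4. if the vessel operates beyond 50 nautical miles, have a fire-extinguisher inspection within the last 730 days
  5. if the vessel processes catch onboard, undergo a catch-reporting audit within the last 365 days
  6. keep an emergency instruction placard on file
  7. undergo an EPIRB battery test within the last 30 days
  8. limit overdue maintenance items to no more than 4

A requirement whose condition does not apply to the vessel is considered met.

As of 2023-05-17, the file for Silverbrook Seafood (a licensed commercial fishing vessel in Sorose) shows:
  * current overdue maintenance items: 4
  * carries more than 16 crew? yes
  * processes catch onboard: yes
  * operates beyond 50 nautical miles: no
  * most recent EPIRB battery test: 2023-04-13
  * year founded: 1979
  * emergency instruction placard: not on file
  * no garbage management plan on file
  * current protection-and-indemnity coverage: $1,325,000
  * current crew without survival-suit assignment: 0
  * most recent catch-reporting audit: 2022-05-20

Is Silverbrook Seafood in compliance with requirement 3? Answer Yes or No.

No

3. garbage management plan absent → not met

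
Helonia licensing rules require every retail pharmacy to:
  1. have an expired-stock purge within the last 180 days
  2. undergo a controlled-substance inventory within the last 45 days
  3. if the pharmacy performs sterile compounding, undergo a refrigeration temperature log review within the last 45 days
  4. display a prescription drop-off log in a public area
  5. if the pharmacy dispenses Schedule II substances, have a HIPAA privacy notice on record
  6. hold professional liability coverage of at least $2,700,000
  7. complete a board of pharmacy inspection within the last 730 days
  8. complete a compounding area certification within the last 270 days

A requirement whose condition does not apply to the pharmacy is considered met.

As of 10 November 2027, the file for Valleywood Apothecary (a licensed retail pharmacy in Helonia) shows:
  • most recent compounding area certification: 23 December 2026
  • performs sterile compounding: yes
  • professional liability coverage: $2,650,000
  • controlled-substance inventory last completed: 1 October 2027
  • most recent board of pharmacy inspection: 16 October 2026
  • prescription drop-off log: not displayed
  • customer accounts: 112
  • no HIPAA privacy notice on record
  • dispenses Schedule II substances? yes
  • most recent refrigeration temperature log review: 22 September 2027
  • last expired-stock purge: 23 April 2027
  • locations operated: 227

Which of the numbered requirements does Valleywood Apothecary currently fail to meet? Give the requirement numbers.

1, 3, 4, 5, 6, 8

1. expired-stock purge 201 days ago vs limit 180 → not met
2. controlled-substance inventory 40 days ago vs limit 45 → met
3. condition 'performs sterile compounding' holds; refrigeration temperature log review 49 days ago vs limit 45 → not met
4. prescription drop-off log absent → not met
5. condition 'dispenses Schedule II substances' holds; HIPAA privacy notice absent → not met
6. professional liability coverage $2,650,000 < $2,700,000 → not met
7. board of pharmacy inspection 390 days ago vs limit 730 → met
8. compounding area certification 322 days ago vs limit 270 → not met
Not met: 1, 3, 4, 5, 6, 8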